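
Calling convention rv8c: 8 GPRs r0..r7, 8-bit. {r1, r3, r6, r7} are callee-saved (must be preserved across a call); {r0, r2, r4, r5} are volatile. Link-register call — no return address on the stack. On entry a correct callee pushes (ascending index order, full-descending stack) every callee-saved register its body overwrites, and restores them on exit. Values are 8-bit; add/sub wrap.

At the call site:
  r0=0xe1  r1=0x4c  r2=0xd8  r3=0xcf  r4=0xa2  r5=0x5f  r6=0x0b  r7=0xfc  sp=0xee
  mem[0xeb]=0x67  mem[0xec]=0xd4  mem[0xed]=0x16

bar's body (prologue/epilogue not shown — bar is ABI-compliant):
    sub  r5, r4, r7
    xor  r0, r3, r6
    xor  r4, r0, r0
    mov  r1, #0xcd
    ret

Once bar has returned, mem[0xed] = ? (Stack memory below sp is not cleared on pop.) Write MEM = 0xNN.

prologue: push r1 → mem[0xed]=0x4c, sp=0xed
body[0] sub  r5, r4, r7 → r5=0xa6
body[1] xor  r0, r3, r6 → r0=0xc4
body[2] xor  r4, r0, r0 → r4=0x00
body[3] mov  r1, #0xcd → r1=0xcd
epilogue: pop r1=0x4c, sp=0xee
prologue pushed ['r1'] at ['0xed']

MEM = 0x4c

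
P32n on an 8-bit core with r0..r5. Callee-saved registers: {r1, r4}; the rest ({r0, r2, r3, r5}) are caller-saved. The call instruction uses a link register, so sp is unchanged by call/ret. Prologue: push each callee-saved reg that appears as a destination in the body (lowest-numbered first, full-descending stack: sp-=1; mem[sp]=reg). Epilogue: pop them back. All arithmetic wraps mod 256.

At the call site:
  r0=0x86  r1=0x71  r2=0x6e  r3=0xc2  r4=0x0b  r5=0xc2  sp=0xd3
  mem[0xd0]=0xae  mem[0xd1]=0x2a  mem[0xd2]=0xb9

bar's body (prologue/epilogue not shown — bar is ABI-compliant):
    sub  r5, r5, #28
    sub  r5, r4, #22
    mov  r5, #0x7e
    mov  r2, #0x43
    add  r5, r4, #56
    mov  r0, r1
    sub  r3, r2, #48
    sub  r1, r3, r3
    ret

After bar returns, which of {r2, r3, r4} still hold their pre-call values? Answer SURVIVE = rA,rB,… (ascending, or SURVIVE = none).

prologue: push r1 → mem[0xd2]=0x71, sp=0xd2
body[0] sub  r5, r5, #28 → r5=0xa6
body[1] sub  r5, r4, #22 → r5=0xf5
body[2] mov  r5, #0x7e → r5=0x7e
body[3] mov  r2, #0x43 → r2=0x43
body[4] add  r5, r4, #56 → r5=0x43
body[5] mov  r0, r1 → r0=0x71
body[6] sub  r3, r2, #48 → r3=0x13
body[7] sub  r1, r3, r3 → r1=0x00
epilogue: pop r1=0x71, sp=0xd3
r2: caller-saved, written=True
r3: caller-saved, written=True
r4: callee-saved, written=False

SURVIVE = r4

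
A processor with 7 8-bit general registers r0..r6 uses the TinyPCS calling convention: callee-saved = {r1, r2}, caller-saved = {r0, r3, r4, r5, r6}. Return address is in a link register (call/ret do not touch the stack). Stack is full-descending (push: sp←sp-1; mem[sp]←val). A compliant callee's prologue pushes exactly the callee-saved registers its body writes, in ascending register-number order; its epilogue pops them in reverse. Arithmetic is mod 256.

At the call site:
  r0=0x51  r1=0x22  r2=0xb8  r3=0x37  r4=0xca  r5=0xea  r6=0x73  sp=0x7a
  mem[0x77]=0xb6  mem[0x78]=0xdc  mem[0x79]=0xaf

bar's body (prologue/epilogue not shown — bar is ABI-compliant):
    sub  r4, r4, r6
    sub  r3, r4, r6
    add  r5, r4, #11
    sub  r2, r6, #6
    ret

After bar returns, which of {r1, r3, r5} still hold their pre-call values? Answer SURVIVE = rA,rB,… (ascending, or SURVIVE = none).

prologue: push r2 -> mem[0x79]=0xb8, sp=0x79
body[0] sub  r4, r4, r6 -> r4=0x57
body[1] sub  r3, r4, r6 -> r3=0xe4
body[2] add  r5, r4, #11 -> r5=0x62
body[3] sub  r2, r6, #6 -> r2=0x6d
epilogue: pop r2=0xb8, sp=0x7a
r1: callee-saved, written=False
r3: caller-saved, written=True
r5: caller-saved, written=True

SURVIVE = r1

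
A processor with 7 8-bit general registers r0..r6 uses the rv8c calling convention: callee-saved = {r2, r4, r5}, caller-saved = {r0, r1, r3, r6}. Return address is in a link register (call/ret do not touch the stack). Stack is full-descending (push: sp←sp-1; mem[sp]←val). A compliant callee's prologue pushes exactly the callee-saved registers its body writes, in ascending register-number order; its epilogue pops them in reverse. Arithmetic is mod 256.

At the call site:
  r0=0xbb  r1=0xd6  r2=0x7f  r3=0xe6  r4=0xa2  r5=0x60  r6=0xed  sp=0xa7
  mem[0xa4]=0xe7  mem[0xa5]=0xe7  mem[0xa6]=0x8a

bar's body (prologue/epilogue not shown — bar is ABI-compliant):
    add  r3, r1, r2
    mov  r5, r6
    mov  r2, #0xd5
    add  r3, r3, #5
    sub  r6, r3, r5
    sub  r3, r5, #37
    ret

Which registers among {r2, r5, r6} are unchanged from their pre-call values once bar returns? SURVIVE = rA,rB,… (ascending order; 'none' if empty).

SURVIVE = r2,r5

prologue: push r2 -> mem[0xa6]=0x7f, sp=0xa6
prologue: push r5 -> mem[0xa5]=0x60, sp=0xa5
body[0] add  r3, r1, r2 -> r3=0x55
body[1] mov  r5, r6 -> r5=0xed
body[2] mov  r2, #0xd5 -> r2=0xd5
body[3] add  r3, r3, #5 -> r3=0x5a
body[4] sub  r6, r3, r5 -> r6=0x6d
body[5] sub  r3, r5, #37 -> r3=0xc8
epilogue: pop r5=0x60, sp=0xa6
epilogue: pop r2=0x7f, sp=0xa7
r2: callee-saved, written=True
r5: callee-saved, written=True
r6: caller-saved, written=True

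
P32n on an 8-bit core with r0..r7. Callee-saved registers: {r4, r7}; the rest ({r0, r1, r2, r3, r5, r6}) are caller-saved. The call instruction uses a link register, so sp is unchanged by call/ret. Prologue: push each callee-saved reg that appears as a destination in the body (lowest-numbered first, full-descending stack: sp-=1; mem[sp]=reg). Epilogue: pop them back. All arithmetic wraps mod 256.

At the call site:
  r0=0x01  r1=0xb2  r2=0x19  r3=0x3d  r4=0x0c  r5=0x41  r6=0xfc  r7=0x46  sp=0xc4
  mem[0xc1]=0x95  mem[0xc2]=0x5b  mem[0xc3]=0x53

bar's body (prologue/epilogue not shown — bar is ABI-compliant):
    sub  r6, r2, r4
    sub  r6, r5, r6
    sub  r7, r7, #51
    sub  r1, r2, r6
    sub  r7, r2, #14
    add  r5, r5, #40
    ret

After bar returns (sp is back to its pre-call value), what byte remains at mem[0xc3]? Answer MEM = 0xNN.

MEM = 0x46

prologue: push r7 -> mem[0xc3]=0x46, sp=0xc3
body[0] sub  r6, r2, r4 -> r6=0x0d
body[1] sub  r6, r5, r6 -> r6=0x34
body[2] sub  r7, r7, #51 -> r7=0x13
body[3] sub  r1, r2, r6 -> r1=0xe5
body[4] sub  r7, r2, #14 -> r7=0x0b
body[5] add  r5, r5, #40 -> r5=0x69
epilogue: pop r7=0x46, sp=0xc4
prologue pushed ['r7'] at ['0xc3']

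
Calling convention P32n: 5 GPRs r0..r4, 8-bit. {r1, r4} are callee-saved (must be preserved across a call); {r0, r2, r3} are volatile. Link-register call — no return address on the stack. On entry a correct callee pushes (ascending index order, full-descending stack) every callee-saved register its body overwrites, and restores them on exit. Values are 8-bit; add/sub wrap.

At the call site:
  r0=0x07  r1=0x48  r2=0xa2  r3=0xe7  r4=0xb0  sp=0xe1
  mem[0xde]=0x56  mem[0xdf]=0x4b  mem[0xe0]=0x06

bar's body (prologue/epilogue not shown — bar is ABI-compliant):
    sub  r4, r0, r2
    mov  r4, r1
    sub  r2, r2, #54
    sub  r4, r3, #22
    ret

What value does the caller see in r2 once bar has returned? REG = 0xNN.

prologue: push r4 -> mem[0xe0]=0xb0, sp=0xe0
body[0] sub  r4, r0, r2 -> r4=0x65
body[1] mov  r4, r1 -> r4=0x48
body[2] sub  r2, r2, #54 -> r2=0x6c
body[3] sub  r4, r3, #22 -> r4=0xd1
epilogue: pop r4=0xb0, sp=0xe1
r2 is caller-saved -> body value

REG = 0x6c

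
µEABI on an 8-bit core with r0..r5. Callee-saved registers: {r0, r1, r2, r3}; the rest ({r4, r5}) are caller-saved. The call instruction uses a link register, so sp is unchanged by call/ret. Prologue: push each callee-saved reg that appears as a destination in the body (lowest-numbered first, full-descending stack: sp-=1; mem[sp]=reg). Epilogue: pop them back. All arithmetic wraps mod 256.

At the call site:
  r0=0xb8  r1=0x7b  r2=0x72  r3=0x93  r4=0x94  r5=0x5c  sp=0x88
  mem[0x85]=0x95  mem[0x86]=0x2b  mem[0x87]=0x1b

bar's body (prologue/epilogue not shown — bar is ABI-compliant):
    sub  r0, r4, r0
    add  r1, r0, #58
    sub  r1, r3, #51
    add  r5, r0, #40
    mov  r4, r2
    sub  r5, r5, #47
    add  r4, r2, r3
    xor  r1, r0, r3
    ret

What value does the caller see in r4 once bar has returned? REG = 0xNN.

prologue: push r0 -> mem[0x87]=0xb8, sp=0x87
prologue: push r1 -> mem[0x86]=0x7b, sp=0x86
body[0] sub  r0, r4, r0 -> r0=0xdc
body[1] add  r1, r0, #58 -> r1=0x16
body[2] sub  r1, r3, #51 -> r1=0x60
body[3] add  r5, r0, #40 -> r5=0x04
body[4] mov  r4, r2 -> r4=0x72
body[5] sub  r5, r5, #47 -> r5=0xd5
body[6] add  r4, r2, r3 -> r4=0x05
body[7] xor  r1, r0, r3 -> r1=0x4f
epilogue: pop r1=0x7b, sp=0x87
epilogue: pop r0=0xb8, sp=0x88
r4 is caller-saved -> body value

REG = 0x05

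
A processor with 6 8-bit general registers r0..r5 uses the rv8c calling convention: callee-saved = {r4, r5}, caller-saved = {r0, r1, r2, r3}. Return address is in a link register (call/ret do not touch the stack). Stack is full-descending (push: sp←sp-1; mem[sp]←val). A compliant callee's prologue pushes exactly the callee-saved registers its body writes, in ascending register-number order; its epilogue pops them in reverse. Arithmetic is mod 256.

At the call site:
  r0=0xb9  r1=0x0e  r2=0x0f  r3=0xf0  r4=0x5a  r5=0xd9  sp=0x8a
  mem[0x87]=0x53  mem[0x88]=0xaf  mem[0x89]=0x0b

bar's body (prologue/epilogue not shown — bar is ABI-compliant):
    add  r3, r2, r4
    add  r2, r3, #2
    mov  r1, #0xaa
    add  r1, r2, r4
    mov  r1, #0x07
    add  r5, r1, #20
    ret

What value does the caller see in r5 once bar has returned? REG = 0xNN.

REG = 0xd9

prologue: push r5 → mem[0x89]=0xd9, sp=0x89
body[0] add  r3, r2, r4 → r3=0x69
body[1] add  r2, r3, #2 → r2=0x6b
body[2] mov  r1, #0xaa → r1=0xaa
body[3] add  r1, r2, r4 → r1=0xc5
body[4] mov  r1, #0x07 → r1=0x07
body[5] add  r5, r1, #20 → r5=0x1b
epilogue: pop r5=0xd9, sp=0x8a
r5 is callee-saved → restored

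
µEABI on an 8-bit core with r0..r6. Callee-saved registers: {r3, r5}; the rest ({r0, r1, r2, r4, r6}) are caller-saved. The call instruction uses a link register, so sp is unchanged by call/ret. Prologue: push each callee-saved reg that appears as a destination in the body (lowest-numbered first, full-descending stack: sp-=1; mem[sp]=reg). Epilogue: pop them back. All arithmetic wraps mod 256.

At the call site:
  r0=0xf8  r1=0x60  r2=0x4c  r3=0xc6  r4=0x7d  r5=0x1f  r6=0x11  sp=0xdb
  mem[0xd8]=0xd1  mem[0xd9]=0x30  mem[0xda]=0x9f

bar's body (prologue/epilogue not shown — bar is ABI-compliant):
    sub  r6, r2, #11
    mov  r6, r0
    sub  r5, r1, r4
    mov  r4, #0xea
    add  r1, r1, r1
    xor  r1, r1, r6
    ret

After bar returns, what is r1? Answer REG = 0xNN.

prologue: push r5 → mem[0xda]=0x1f, sp=0xda
body[0] sub  r6, r2, #11 → r6=0x41
body[1] mov  r6, r0 → r6=0xf8
body[2] sub  r5, r1, r4 → r5=0xe3
body[3] mov  r4, #0xea → r4=0xea
body[4] add  r1, r1, r1 → r1=0xc0
body[5] xor  r1, r1, r6 → r1=0x38
epilogue: pop r5=0x1f, sp=0xdb
r1 is caller-saved → body value

REG = 0x38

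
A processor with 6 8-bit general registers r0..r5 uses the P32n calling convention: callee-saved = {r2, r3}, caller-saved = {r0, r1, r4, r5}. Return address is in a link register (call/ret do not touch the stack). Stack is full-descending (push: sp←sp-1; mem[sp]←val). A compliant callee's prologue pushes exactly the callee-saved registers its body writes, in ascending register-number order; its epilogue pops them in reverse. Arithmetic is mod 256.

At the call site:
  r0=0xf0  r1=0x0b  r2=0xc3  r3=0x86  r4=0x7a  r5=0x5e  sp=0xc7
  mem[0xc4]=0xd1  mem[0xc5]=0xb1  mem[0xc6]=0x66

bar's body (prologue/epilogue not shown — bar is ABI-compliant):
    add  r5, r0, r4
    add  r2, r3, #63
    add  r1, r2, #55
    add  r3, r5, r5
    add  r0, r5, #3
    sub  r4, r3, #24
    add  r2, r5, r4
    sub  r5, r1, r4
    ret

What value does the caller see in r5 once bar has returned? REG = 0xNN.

prologue: push r2 -> mem[0xc6]=0xc3, sp=0xc6
prologue: push r3 -> mem[0xc5]=0x86, sp=0xc5
body[0] add  r5, r0, r4 -> r5=0x6a
body[1] add  r2, r3, #63 -> r2=0xc5
body[2] add  r1, r2, #55 -> r1=0xfc
body[3] add  r3, r5, r5 -> r3=0xd4
body[4] add  r0, r5, #3 -> r0=0x6d
body[5] sub  r4, r3, #24 -> r4=0xbc
body[6] add  r2, r5, r4 -> r2=0x26
body[7] sub  r5, r1, r4 -> r5=0x40
epilogue: pop r3=0x86, sp=0xc6
epilogue: pop r2=0xc3, sp=0xc7
r5 is caller-saved -> body value

REG = 0x40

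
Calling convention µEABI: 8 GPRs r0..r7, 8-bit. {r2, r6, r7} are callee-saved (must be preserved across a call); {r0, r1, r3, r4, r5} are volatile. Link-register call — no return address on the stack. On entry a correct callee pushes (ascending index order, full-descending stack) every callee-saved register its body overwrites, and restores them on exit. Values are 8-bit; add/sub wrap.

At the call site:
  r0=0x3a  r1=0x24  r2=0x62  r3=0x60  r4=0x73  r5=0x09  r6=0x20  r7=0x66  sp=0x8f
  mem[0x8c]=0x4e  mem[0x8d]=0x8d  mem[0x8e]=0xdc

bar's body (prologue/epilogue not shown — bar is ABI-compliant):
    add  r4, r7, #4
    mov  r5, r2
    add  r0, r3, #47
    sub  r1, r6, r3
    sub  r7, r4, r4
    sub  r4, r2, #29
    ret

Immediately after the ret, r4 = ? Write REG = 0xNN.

REG = 0x45

prologue: push r7 -> mem[0x8e]=0x66, sp=0x8e
body[0] add  r4, r7, #4 -> r4=0x6a
body[1] mov  r5, r2 -> r5=0x62
body[2] add  r0, r3, #47 -> r0=0x8f
body[3] sub  r1, r6, r3 -> r1=0xc0
body[4] sub  r7, r4, r4 -> r7=0x00
body[5] sub  r4, r2, #29 -> r4=0x45
epilogue: pop r7=0x66, sp=0x8f
r4 is caller-saved -> body value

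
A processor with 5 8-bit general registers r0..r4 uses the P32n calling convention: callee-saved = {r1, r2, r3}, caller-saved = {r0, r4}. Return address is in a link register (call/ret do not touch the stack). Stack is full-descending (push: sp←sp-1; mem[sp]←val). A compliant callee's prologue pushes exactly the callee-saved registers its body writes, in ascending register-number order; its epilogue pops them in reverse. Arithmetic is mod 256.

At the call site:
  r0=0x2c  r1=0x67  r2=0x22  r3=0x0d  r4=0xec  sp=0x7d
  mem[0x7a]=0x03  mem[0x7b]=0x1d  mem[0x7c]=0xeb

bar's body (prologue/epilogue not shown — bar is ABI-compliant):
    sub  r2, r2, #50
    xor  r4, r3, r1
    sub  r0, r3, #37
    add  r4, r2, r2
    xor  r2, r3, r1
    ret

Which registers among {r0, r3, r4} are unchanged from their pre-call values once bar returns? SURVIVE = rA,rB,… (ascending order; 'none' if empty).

prologue: push r2 -> mem[0x7c]=0x22, sp=0x7c
body[0] sub  r2, r2, #50 -> r2=0xf0
body[1] xor  r4, r3, r1 -> r4=0x6a
body[2] sub  r0, r3, #37 -> r0=0xe8
body[3] add  r4, r2, r2 -> r4=0xe0
body[4] xor  r2, r3, r1 -> r2=0x6a
epilogue: pop r2=0x22, sp=0x7d
r0: caller-saved, written=True
r3: callee-saved, written=False
r4: caller-saved, written=True

SURVIVE = r3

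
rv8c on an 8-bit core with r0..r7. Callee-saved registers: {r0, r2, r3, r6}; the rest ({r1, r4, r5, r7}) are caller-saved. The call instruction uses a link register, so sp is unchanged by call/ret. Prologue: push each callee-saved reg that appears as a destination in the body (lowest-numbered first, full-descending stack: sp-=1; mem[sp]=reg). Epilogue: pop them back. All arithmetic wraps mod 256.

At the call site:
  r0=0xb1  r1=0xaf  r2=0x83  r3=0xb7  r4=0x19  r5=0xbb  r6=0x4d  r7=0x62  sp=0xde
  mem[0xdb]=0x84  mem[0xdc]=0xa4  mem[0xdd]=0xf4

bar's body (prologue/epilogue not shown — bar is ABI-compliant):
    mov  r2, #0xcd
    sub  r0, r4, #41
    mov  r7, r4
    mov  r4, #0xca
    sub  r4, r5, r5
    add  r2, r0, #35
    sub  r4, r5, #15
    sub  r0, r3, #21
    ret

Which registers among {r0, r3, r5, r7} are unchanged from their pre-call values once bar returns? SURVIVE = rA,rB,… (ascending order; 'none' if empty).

prologue: push r0 -> mem[0xdd]=0xb1, sp=0xdd
prologue: push r2 -> mem[0xdc]=0x83, sp=0xdc
body[0] mov  r2, #0xcd -> r2=0xcd
body[1] sub  r0, r4, #41 -> r0=0xf0
body[2] mov  r7, r4 -> r7=0x19
body[3] mov  r4, #0xca -> r4=0xca
body[4] sub  r4, r5, r5 -> r4=0x00
body[5] add  r2, r0, #35 -> r2=0x13
body[6] sub  r4, r5, #15 -> r4=0xac
body[7] sub  r0, r3, #21 -> r0=0xa2
epilogue: pop r2=0x83, sp=0xdd
epilogue: pop r0=0xb1, sp=0xde
r0: callee-saved, written=True
r3: callee-saved, written=False
r5: caller-saved, written=False
r7: caller-saved, written=True

SURVIVE = r0,r3,r5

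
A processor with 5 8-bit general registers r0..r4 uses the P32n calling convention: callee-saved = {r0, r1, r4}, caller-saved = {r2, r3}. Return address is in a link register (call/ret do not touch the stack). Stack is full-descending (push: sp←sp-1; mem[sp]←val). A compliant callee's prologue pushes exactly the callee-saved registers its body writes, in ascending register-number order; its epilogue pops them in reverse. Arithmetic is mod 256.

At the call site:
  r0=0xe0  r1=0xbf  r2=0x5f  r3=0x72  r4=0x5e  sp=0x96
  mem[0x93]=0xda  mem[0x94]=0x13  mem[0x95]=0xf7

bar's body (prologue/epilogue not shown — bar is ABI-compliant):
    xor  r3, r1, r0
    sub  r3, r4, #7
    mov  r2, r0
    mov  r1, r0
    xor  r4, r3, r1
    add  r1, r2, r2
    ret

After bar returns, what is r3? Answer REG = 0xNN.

prologue: push r1 -> mem[0x95]=0xbf, sp=0x95
prologue: push r4 -> mem[0x94]=0x5e, sp=0x94
body[0] xor  r3, r1, r0 -> r3=0x5f
body[1] sub  r3, r4, #7 -> r3=0x57
body[2] mov  r2, r0 -> r2=0xe0
body[3] mov  r1, r0 -> r1=0xe0
body[4] xor  r4, r3, r1 -> r4=0xb7
body[5] add  r1, r2, r2 -> r1=0xc0
epilogue: pop r4=0x5e, sp=0x95
epilogue: pop r1=0xbf, sp=0x96
r3 is caller-saved -> body value

REG = 0x57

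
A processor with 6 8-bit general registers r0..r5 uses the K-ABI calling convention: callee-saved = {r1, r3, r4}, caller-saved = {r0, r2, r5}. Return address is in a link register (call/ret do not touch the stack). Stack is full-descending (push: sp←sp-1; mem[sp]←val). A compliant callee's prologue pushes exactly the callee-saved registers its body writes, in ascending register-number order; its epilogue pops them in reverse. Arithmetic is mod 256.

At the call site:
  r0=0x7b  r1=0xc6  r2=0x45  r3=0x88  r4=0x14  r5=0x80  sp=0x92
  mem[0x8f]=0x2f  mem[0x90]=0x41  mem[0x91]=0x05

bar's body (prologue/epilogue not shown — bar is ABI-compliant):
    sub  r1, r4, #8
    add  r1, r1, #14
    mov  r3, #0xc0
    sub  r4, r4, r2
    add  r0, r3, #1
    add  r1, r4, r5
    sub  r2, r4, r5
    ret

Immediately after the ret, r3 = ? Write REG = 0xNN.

prologue: push r1 -> mem[0x91]=0xc6, sp=0x91
prologue: push r3 -> mem[0x90]=0x88, sp=0x90
prologue: push r4 -> mem[0x8f]=0x14, sp=0x8f
body[0] sub  r1, r4, #8 -> r1=0x0c
body[1] add  r1, r1, #14 -> r1=0x1a
body[2] mov  r3, #0xc0 -> r3=0xc0
body[3] sub  r4, r4, r2 -> r4=0xcf
body[4] add  r0, r3, #1 -> r0=0xc1
body[5] add  r1, r4, r5 -> r1=0x4f
body[6] sub  r2, r4, r5 -> r2=0x4f
epilogue: pop r4=0x14, sp=0x90
epilogue: pop r3=0x88, sp=0x91
epilogue: pop r1=0xc6, sp=0x92
r3 is callee-saved -> restored

REG = 0x88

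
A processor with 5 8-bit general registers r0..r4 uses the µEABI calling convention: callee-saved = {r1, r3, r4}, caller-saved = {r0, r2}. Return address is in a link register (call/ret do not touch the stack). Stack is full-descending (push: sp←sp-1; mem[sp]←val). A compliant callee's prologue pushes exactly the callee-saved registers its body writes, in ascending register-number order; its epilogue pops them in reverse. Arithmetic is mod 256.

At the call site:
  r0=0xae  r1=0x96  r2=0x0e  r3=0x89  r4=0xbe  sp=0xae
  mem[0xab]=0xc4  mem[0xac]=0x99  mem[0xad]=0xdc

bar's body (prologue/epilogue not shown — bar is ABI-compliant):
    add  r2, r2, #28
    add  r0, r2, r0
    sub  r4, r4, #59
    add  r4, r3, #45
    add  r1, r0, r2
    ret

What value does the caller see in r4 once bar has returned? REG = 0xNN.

REG = 0xbe

prologue: push r1 → mem[0xad]=0x96, sp=0xad
prologue: push r4 → mem[0xac]=0xbe, sp=0xac
body[0] add  r2, r2, #28 → r2=0x2a
body[1] add  r0, r2, r0 → r0=0xd8
body[2] sub  r4, r4, #59 → r4=0x83
body[3] add  r4, r3, #45 → r4=0xb6
body[4] add  r1, r0, r2 → r1=0x02
epilogue: pop r4=0xbe, sp=0xad
epilogue: pop r1=0x96, sp=0xae
r4 is callee-saved → restored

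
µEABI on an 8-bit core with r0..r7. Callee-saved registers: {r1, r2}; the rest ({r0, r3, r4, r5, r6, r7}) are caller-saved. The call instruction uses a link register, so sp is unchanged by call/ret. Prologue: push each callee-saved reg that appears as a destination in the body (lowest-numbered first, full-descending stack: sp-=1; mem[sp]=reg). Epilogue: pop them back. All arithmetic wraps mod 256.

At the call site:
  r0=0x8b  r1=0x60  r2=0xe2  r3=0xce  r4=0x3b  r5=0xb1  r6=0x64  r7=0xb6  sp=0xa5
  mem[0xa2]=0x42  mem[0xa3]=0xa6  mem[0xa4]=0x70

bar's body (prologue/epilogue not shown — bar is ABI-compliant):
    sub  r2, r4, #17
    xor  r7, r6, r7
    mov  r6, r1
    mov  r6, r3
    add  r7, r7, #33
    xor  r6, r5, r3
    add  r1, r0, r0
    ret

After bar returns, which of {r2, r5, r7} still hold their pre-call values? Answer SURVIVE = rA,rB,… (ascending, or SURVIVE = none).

prologue: push r1 → mem[0xa4]=0x60, sp=0xa4
prologue: push r2 → mem[0xa3]=0xe2, sp=0xa3
body[0] sub  r2, r4, #17 → r2=0x2a
body[1] xor  r7, r6, r7 → r7=0xd2
body[2] mov  r6, r1 → r6=0x60
body[3] mov  r6, r3 → r6=0xce
body[4] add  r7, r7, #33 → r7=0xf3
body[5] xor  r6, r5, r3 → r6=0x7f
body[6] add  r1, r0, r0 → r1=0x16
epilogue: pop r2=0xe2, sp=0xa4
epilogue: pop r1=0x60, sp=0xa5
r2: callee-saved, written=True
r5: caller-saved, written=False
r7: caller-saved, written=True

SURVIVE = r2,r5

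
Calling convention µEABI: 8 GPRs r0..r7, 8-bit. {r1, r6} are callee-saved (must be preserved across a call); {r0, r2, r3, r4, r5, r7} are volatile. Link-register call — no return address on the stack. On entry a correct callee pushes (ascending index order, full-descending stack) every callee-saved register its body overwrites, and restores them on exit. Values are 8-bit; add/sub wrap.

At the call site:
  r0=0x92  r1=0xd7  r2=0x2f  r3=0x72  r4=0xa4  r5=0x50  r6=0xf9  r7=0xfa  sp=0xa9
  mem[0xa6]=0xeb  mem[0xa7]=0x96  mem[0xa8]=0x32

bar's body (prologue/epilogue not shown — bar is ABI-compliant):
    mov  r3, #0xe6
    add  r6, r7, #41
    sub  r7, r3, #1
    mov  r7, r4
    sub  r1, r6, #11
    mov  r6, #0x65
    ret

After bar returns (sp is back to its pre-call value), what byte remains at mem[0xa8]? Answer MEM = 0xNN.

MEM = 0xd7

prologue: push r1 → mem[0xa8]=0xd7, sp=0xa8
prologue: push r6 → mem[0xa7]=0xf9, sp=0xa7
body[0] mov  r3, #0xe6 → r3=0xe6
body[1] add  r6, r7, #41 → r6=0x23
body[2] sub  r7, r3, #1 → r7=0xe5
body[3] mov  r7, r4 → r7=0xa4
body[4] sub  r1, r6, #11 → r1=0x18
body[5] mov  r6, #0x65 → r6=0x65
epilogue: pop r6=0xf9, sp=0xa8
epilogue: pop r1=0xd7, sp=0xa9
prologue pushed ['r1', 'r6'] at ['0xa8', '0xa7']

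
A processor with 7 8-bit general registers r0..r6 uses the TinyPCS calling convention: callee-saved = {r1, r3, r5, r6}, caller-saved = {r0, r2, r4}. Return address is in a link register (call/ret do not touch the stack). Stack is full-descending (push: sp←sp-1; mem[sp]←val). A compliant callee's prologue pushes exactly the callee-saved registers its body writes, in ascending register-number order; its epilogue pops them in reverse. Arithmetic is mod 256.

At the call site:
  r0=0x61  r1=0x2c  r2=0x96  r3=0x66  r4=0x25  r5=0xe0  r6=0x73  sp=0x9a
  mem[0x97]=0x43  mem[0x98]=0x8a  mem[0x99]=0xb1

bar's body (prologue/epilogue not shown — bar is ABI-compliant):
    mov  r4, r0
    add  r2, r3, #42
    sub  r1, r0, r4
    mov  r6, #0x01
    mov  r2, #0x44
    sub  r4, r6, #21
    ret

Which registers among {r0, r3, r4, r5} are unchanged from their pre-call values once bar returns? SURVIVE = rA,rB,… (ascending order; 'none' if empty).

SURVIVE = r0,r3,r5

prologue: push r1 -> mem[0x99]=0x2c, sp=0x99
prologue: push r6 -> mem[0x98]=0x73, sp=0x98
body[0] mov  r4, r0 -> r4=0x61
body[1] add  r2, r3, #42 -> r2=0x90
body[2] sub  r1, r0, r4 -> r1=0x00
body[3] mov  r6, #0x01 -> r6=0x01
body[4] mov  r2, #0x44 -> r2=0x44
body[5] sub  r4, r6, #21 -> r4=0xec
epilogue: pop r6=0x73, sp=0x99
epilogue: pop r1=0x2c, sp=0x9a
r0: caller-saved, written=False
r3: callee-saved, written=False
r4: caller-saved, written=True
r5: callee-saved, written=False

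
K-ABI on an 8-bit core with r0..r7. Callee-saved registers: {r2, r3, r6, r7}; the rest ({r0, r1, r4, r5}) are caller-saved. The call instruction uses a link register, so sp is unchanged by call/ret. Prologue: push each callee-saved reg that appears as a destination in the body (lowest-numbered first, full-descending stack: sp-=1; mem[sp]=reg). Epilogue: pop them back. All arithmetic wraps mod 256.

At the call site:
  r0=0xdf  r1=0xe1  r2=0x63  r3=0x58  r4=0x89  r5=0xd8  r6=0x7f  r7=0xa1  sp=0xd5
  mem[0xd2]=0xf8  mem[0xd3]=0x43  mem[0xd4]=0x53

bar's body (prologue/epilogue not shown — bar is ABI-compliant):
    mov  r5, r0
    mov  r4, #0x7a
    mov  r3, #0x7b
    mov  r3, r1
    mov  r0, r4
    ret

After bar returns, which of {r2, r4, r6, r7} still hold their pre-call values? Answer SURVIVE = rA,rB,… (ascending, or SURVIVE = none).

prologue: push r3 -> mem[0xd4]=0x58, sp=0xd4
body[0] mov  r5, r0 -> r5=0xdf
body[1] mov  r4, #0x7a -> r4=0x7a
body[2] mov  r3, #0x7b -> r3=0x7b
body[3] mov  r3, r1 -> r3=0xe1
body[4] mov  r0, r4 -> r0=0x7a
epilogue: pop r3=0x58, sp=0xd5
r2: callee-saved, written=False
r4: caller-saved, written=True
r6: callee-saved, written=False
r7: callee-saved, written=False

SURVIVE = r2,r6,r7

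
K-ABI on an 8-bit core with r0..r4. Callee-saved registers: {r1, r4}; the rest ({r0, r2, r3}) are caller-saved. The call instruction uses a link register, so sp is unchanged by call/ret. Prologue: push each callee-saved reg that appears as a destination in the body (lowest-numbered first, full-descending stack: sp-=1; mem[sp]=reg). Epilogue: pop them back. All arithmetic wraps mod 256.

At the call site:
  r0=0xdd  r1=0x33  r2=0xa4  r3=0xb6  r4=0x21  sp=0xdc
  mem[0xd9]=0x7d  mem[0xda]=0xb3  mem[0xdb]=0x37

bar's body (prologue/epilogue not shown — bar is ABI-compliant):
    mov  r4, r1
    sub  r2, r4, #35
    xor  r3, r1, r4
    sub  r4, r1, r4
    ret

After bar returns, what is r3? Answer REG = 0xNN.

prologue: push r4 → mem[0xdb]=0x21, sp=0xdb
body[0] mov  r4, r1 → r4=0x33
body[1] sub  r2, r4, #35 → r2=0x10
body[2] xor  r3, r1, r4 → r3=0x00
body[3] sub  r4, r1, r4 → r4=0x00
epilogue: pop r4=0x21, sp=0xdc
r3 is caller-saved → body value

REG = 0x00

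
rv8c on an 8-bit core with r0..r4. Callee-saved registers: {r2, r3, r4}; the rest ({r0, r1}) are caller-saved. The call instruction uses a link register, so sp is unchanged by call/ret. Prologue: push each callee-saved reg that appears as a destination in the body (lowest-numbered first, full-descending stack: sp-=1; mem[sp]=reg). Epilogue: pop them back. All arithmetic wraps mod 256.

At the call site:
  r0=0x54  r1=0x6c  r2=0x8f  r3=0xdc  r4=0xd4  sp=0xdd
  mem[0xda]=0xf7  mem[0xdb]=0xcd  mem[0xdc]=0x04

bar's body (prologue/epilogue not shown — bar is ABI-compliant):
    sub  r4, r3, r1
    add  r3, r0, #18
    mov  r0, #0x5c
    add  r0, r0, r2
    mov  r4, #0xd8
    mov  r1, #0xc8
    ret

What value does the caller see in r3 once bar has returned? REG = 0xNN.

REG = 0xdc

prologue: push r3 → mem[0xdc]=0xdc, sp=0xdc
prologue: push r4 → mem[0xdb]=0xd4, sp=0xdb
body[0] sub  r4, r3, r1 → r4=0x70
body[1] add  r3, r0, #18 → r3=0x66
body[2] mov  r0, #0x5c → r0=0x5c
body[3] add  r0, r0, r2 → r0=0xeb
body[4] mov  r4, #0xd8 → r4=0xd8
body[5] mov  r1, #0xc8 → r1=0xc8
epilogue: pop r4=0xd4, sp=0xdc
epilogue: pop r3=0xdc, sp=0xdd
r3 is callee-saved → restored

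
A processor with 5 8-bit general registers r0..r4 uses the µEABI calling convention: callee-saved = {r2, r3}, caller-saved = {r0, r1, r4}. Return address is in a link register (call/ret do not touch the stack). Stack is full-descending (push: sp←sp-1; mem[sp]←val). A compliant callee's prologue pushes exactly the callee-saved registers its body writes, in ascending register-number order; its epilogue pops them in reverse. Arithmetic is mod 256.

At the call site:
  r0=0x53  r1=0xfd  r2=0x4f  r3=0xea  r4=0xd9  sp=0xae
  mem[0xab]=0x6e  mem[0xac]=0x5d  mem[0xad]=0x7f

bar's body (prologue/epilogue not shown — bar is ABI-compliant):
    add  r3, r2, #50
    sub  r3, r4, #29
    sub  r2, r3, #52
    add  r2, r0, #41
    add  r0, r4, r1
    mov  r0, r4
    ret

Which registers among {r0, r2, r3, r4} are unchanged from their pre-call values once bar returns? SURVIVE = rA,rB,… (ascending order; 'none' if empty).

prologue: push r2 → mem[0xad]=0x4f, sp=0xad
prologue: push r3 → mem[0xac]=0xea, sp=0xac
body[0] add  r3, r2, #50 → r3=0x81
body[1] sub  r3, r4, #29 → r3=0xbc
body[2] sub  r2, r3, #52 → r2=0x88
body[3] add  r2, r0, #41 → r2=0x7c
body[4] add  r0, r4, r1 → r0=0xd6
body[5] mov  r0, r4 → r0=0xd9
epilogue: pop r3=0xea, sp=0xad
epilogue: pop r2=0x4f, sp=0xae
r0: caller-saved, written=True
r2: callee-saved, written=True
r3: callee-saved, written=True
r4: caller-saved, written=False

SURVIVE = r2,r3,r4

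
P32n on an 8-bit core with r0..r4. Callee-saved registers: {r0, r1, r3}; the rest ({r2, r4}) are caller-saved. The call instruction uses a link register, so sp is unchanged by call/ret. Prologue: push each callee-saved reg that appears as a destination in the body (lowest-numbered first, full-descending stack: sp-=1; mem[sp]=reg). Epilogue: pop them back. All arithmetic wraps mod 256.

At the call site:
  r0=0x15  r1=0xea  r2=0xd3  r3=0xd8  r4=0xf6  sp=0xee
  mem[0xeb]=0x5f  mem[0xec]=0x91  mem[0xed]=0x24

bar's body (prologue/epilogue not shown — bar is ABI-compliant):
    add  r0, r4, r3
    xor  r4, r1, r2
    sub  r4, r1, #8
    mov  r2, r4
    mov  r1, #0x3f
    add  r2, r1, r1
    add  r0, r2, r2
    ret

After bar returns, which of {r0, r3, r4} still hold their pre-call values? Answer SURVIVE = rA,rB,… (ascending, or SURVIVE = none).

prologue: push r0 → mem[0xed]=0x15, sp=0xed
prologue: push r1 → mem[0xec]=0xea, sp=0xec
body[0] add  r0, r4, r3 → r0=0xce
body[1] xor  r4, r1, r2 → r4=0x39
body[2] sub  r4, r1, #8 → r4=0xe2
body[3] mov  r2, r4 → r2=0xe2
body[4] mov  r1, #0x3f → r1=0x3f
body[5] add  r2, r1, r1 → r2=0x7e
body[6] add  r0, r2, r2 → r0=0xfc
epilogue: pop r1=0xea, sp=0xed
epilogue: pop r0=0x15, sp=0xee
r0: callee-saved, written=True
r3: callee-saved, written=False
r4: caller-saved, written=True

SURVIVE = r0,r3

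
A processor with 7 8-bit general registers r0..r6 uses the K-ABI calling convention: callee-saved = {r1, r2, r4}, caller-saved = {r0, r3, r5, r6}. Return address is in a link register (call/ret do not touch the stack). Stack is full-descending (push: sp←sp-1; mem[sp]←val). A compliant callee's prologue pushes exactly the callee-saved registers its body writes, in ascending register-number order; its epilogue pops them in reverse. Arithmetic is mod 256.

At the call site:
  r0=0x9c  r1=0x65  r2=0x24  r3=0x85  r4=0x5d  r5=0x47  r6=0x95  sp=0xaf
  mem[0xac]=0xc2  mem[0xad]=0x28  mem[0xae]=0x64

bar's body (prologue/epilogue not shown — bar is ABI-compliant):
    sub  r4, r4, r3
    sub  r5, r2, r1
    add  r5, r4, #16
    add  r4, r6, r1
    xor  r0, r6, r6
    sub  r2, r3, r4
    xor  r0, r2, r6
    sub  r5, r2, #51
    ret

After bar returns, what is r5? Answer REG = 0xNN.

REG = 0x58

prologue: push r2 → mem[0xae]=0x24, sp=0xae
prologue: push r4 → mem[0xad]=0x5d, sp=0xad
body[0] sub  r4, r4, r3 → r4=0xd8
body[1] sub  r5, r2, r1 → r5=0xbf
body[2] add  r5, r4, #16 → r5=0xe8
body[3] add  r4, r6, r1 → r4=0xfa
body[4] xor  r0, r6, r6 → r0=0x00
body[5] sub  r2, r3, r4 → r2=0x8b
body[6] xor  r0, r2, r6 → r0=0x1e
body[7] sub  r5, r2, #51 → r5=0x58
epilogue: pop r4=0x5d, sp=0xae
epilogue: pop r2=0x24, sp=0xaf
r5 is caller-saved → body value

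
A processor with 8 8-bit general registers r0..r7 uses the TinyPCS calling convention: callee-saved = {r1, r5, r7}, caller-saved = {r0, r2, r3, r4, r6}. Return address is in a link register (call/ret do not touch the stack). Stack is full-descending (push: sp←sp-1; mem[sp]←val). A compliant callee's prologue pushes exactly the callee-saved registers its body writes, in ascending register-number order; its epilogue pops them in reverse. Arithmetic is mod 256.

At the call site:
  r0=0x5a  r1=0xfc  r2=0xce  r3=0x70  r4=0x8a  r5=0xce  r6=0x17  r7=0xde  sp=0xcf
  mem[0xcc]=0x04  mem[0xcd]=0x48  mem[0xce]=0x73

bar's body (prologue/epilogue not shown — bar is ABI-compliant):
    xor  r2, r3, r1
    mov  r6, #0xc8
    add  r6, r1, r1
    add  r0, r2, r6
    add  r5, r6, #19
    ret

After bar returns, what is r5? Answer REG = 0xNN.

prologue: push r5 → mem[0xce]=0xce, sp=0xce
body[0] xor  r2, r3, r1 → r2=0x8c
body[1] mov  r6, #0xc8 → r6=0xc8
body[2] add  r6, r1, r1 → r6=0xf8
body[3] add  r0, r2, r6 → r0=0x84
body[4] add  r5, r6, #19 → r5=0x0b
epilogue: pop r5=0xce, sp=0xcf
r5 is callee-saved → restored

REG = 0xce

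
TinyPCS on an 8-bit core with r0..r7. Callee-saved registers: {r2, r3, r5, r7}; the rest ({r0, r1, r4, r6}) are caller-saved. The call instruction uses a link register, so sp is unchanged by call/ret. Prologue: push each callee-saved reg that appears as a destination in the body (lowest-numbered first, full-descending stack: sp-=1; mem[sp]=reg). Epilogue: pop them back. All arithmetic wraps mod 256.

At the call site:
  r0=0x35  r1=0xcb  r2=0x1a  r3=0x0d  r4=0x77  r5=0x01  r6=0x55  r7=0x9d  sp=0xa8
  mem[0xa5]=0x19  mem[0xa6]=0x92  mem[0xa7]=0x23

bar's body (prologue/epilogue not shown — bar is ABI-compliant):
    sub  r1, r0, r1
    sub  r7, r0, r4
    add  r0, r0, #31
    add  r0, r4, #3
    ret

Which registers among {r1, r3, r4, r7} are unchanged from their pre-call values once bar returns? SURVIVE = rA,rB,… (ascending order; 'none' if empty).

prologue: push r7 → mem[0xa7]=0x9d, sp=0xa7
body[0] sub  r1, r0, r1 → r1=0x6a
body[1] sub  r7, r0, r4 → r7=0xbe
body[2] add  r0, r0, #31 → r0=0x54
body[3] add  r0, r4, #3 → r0=0x7a
epilogue: pop r7=0x9d, sp=0xa8
r1: caller-saved, written=True
r3: callee-saved, written=False
r4: caller-saved, written=False
r7: callee-saved, written=True

SURVIVE = r3,r4,r7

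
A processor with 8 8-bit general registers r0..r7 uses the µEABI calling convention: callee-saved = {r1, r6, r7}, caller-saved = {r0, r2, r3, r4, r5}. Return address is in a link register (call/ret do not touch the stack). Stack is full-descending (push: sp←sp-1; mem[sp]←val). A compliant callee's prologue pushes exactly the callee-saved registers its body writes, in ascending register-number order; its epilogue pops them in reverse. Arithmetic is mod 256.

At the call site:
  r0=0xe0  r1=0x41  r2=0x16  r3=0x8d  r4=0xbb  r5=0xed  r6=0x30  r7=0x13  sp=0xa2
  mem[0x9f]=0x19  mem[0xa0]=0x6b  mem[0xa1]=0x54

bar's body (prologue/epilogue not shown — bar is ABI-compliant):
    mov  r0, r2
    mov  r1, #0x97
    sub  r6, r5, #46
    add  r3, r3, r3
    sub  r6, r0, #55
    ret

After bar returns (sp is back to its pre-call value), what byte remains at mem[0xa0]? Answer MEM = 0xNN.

prologue: push r1 -> mem[0xa1]=0x41, sp=0xa1
prologue: push r6 -> mem[0xa0]=0x30, sp=0xa0
body[0] mov  r0, r2 -> r0=0x16
body[1] mov  r1, #0x97 -> r1=0x97
body[2] sub  r6, r5, #46 -> r6=0xbf
body[3] add  r3, r3, r3 -> r3=0x1a
body[4] sub  r6, r0, #55 -> r6=0xdf
epilogue: pop r6=0x30, sp=0xa1
epilogue: pop r1=0x41, sp=0xa2
prologue pushed ['r1', 'r6'] at ['0xa1', '0xa0']

MEM = 0x30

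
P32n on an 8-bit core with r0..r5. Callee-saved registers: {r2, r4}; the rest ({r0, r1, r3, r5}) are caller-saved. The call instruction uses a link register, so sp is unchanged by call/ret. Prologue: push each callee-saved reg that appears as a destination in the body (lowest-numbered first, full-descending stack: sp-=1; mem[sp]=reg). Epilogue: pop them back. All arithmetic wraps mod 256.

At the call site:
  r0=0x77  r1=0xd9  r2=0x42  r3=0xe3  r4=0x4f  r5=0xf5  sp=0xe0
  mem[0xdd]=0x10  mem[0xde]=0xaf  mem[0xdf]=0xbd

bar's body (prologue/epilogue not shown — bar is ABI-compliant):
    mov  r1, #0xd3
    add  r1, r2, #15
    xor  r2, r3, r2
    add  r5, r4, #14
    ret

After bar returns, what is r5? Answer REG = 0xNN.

prologue: push r2 -> mem[0xdf]=0x42, sp=0xdf
body[0] mov  r1, #0xd3 -> r1=0xd3
body[1] add  r1, r2, #15 -> r1=0x51
body[2] xor  r2, r3, r2 -> r2=0xa1
body[3] add  r5, r4, #14 -> r5=0x5d
epilogue: pop r2=0x42, sp=0xe0
r5 is caller-saved -> body value

REG = 0x5d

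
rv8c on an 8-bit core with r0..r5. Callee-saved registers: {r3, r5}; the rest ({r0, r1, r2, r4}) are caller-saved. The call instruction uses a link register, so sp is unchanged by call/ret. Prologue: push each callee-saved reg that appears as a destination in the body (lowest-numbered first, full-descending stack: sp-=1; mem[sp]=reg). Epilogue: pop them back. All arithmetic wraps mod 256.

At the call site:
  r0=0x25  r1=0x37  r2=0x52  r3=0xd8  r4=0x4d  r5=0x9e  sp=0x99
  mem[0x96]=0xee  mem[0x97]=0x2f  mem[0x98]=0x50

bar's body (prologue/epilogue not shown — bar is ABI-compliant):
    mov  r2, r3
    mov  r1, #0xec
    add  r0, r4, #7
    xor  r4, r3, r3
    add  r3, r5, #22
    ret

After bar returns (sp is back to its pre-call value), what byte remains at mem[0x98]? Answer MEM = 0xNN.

prologue: push r3 → mem[0x98]=0xd8, sp=0x98
body[0] mov  r2, r3 → r2=0xd8
body[1] mov  r1, #0xec → r1=0xec
body[2] add  r0, r4, #7 → r0=0x54
body[3] xor  r4, r3, r3 → r4=0x00
body[4] add  r3, r5, #22 → r3=0xb4
epilogue: pop r3=0xd8, sp=0x99
prologue pushed ['r3'] at ['0x98']

MEM = 0xd8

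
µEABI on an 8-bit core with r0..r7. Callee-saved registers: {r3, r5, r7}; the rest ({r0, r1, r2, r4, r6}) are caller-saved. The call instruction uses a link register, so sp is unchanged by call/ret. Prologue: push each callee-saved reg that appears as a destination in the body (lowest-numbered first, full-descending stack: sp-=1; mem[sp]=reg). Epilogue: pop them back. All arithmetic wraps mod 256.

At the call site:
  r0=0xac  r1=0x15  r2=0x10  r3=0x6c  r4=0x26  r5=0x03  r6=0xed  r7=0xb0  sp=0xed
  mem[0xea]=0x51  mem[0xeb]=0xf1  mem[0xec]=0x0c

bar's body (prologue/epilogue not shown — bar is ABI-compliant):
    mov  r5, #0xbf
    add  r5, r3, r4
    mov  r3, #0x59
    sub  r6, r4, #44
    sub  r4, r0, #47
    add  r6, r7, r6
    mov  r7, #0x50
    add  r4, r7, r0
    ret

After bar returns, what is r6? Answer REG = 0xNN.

REG = 0xaa

prologue: push r3 → mem[0xec]=0x6c, sp=0xec
prologue: push r5 → mem[0xeb]=0x03, sp=0xeb
prologue: push r7 → mem[0xea]=0xb0, sp=0xea
body[0] mov  r5, #0xbf → r5=0xbf
body[1] add  r5, r3, r4 → r5=0x92
body[2] mov  r3, #0x59 → r3=0x59
body[3] sub  r6, r4, #44 → r6=0xfa
body[4] sub  r4, r0, #47 → r4=0x7d
body[5] add  r6, r7, r6 → r6=0xaa
body[6] mov  r7, #0x50 → r7=0x50
body[7] add  r4, r7, r0 → r4=0xfc
epilogue: pop r7=0xb0, sp=0xeb
epilogue: pop r5=0x03, sp=0xec
epilogue: pop r3=0x6c, sp=0xed
r6 is caller-saved → body value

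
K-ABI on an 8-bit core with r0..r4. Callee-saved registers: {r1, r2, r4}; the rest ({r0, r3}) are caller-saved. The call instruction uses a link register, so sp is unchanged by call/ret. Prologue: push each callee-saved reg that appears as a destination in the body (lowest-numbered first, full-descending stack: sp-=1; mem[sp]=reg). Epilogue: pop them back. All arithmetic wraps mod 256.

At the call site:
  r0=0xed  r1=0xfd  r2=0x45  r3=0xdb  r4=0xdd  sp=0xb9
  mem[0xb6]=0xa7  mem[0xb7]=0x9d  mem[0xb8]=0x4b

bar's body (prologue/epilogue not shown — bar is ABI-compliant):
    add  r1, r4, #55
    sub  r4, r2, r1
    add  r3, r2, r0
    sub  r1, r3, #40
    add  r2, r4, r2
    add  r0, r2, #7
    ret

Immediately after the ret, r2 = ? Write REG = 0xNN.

prologue: push r1 -> mem[0xb8]=0xfd, sp=0xb8
prologue: push r2 -> mem[0xb7]=0x45, sp=0xb7
prologue: push r4 -> mem[0xb6]=0xdd, sp=0xb6
body[0] add  r1, r4, #55 -> r1=0x14
body[1] sub  r4, r2, r1 -> r4=0x31
body[2] add  r3, r2, r0 -> r3=0x32
body[3] sub  r1, r3, #40 -> r1=0x0a
body[4] add  r2, r4, r2 -> r2=0x76
body[5] add  r0, r2, #7 -> r0=0x7d
epilogue: pop r4=0xdd, sp=0xb7
epilogue: pop r2=0x45, sp=0xb8
epilogue: pop r1=0xfd, sp=0xb9
r2 is callee-saved -> restored

REG = 0x45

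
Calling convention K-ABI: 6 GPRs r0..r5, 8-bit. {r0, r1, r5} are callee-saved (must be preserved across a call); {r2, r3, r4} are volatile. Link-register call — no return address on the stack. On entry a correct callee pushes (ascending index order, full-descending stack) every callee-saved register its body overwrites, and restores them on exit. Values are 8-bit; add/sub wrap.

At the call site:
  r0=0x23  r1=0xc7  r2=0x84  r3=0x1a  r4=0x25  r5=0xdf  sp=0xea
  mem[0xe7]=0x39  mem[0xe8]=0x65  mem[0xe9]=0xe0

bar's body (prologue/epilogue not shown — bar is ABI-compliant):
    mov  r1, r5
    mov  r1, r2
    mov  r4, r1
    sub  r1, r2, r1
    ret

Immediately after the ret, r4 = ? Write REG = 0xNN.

REG = 0x84

prologue: push r1 → mem[0xe9]=0xc7, sp=0xe9
body[0] mov  r1, r5 → r1=0xdf
body[1] mov  r1, r2 → r1=0x84
body[2] mov  r4, r1 → r4=0x84
body[3] sub  r1, r2, r1 → r1=0x00
epilogue: pop r1=0xc7, sp=0xea
r4 is caller-saved → body value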